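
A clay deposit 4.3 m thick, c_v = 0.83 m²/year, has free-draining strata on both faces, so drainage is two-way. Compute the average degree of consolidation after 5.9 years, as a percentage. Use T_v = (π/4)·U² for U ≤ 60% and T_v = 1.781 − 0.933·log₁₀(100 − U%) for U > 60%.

Drainage path length: H_d = H/2 = 2.15 m (double drainage).
T_v = c_v·t/H_d² = 0.83×5.9/2.15² = 1.0594.
T_v = 1.0594 corresponds to the U > 60% branch:
U = 1 − 10^((1.781 − T_v)/0.933)/100 = 0.9407

U ≈ 94.1 %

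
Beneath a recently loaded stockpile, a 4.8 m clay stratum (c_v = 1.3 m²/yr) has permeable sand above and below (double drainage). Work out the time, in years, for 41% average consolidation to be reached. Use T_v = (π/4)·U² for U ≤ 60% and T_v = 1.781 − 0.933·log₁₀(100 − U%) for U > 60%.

Drainage path length: H_d = H/2 = 2.4 m (double drainage).
U ≤ 60%: T_v = (π/4)·U² = (π/4)×0.41² = 0.13203.
t = T_v·H_d²/c_v = 0.13203×2.4²/1.3 = 0.585 years.

t ≈ 0.585 years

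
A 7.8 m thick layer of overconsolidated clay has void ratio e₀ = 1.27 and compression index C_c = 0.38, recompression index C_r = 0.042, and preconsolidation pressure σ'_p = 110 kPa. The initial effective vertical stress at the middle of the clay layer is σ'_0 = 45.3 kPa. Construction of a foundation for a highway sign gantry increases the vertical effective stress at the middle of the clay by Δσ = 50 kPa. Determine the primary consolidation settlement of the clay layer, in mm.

Final effective stress: σ'_f = 45.3 + 50 = 95.3 kPa.
σ'_f = 95.3 ≤ σ'_p = 110 kPa, so the clay remains overconsolidated and only the recompression index applies:
S_c = C_r·H/(1+e₀)·log₁₀(σ'_f/σ'_0) = 0.042×7.8/2.27×log₁₀(95.3/45.3)
    = 0.14432 × 0.32299 = 0.04661 m

S_c ≈ 46.6 mm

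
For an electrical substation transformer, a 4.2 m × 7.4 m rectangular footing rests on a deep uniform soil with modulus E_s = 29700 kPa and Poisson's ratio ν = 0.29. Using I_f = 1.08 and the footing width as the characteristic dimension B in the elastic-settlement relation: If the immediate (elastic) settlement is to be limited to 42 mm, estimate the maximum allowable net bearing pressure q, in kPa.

q ≈ 300 kPa

S_e = q·B·(1−ν²)/E_s · I_f  ⇒  q = S_e·E_s / (B·(1−ν²)·I_f).
q = 0.042 × 29700 / (4.2 × 0.9159 × 1.08) = 300.3 kPa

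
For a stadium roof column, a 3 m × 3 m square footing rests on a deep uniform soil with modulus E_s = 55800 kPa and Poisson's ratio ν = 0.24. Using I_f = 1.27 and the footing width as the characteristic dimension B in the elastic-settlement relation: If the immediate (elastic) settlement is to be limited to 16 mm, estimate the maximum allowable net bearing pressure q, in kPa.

S_e = q·B·(1−ν²)/E_s · I_f  ⇒  q = S_e·E_s / (B·(1−ν²)·I_f).
q = 0.016 × 55800 / (3 × 0.9424 × 1.27) = 248.7 kPa

q ≈ 249 kPa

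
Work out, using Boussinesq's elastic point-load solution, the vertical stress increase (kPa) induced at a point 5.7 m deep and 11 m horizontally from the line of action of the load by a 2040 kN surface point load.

Δσ_z ≈ 0.618 kPa

Boussinesq vertical stress below a point load on an elastic half-space:
Δσ_z = 3P/(2πz²) · [1 + (r/z)²]^(−5/2)
r/z = 11/5.7 = 1.9298; [1+(r/z)²]^(−5/2) = 0.020615.
Δσ_z = 3×2040/(2π×5.7²) × 0.020615 = 29.979 × 0.020615 = 0.618 kPa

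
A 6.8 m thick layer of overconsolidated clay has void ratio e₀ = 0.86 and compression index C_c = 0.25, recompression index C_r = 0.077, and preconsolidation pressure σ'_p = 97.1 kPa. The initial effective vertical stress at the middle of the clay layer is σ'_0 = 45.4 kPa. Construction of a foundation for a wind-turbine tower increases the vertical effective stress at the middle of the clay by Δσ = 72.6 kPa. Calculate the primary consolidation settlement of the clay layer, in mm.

Final effective stress: σ'_f = 45.4 + 72.6 = 118 kPa.
σ'_f = 118 > σ'_p = 97.1 kPa, so the stress path crosses the preconsolidation pressure — recompression up to σ'_p, then virgin compression beyond:
S_c = H/(1+e₀)·[C_r·log₁₀(σ'_p/σ'_0) + C_c·log₁₀(σ'_f/σ'_p)]
    = 6.8/1.86 × [0.077×log₁₀(97.1/45.4) + 0.25×log₁₀(118/97.1)]
    = 3.6559 × [0.025423 + 0.021166] = 0.1703 m

S_c ≈ 170 mm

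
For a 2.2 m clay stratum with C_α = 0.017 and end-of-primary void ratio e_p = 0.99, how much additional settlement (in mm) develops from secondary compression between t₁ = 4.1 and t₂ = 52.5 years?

S_s ≈ 20.8 mm

Secondary compression: S_s = C_α·H/(1+e_p)·log₁₀(t₂/t₁)
S_s = 0.017×2.2/(1+0.99)×log₁₀(52.5/4.1)
    = 0.01879 × 1.107 = 0.02081 m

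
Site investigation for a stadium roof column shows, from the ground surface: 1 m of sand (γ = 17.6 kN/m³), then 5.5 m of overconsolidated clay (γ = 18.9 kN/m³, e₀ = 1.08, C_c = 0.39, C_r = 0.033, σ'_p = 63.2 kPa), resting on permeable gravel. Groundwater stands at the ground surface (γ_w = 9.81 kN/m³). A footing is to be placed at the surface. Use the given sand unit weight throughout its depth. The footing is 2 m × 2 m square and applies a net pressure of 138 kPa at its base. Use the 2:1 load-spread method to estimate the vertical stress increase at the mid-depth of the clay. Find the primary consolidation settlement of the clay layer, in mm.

Mid-depth of clay below the ground surface: z = 1 + 5.5/2 = 3.75 m.
Total vertical stress at mid-clay: σ_v = 17.6×1 + 18.9×2.75 = 69.575 kPa.
Pore pressure: u = 9.81×(3.75 − 0) = 36.788 kPa.
Initial effective stress: σ'_0 = σ_v − u = 69.575 − 36.788 = 32.787 kPa.
Stress increase at mid-clay by the 2:1 spreading method:
Δσ = qBL/((B+z)(L+z)) = 138×2×2/((2+3.75)(2+3.75)) = 16.696 kPa
Final effective stress: σ'_f = 32.787 + 16.696 = 49.483 kPa.
σ'_f = 49.483 ≤ σ'_p = 63.2 kPa, so the clay remains overconsolidated and only the recompression index applies:
S_c = C_r·H/(1+e₀)·log₁₀(σ'_f/σ'_0) = 0.033×5.5/2.08×log₁₀(49.483/32.787)
    = 0.087259 × 0.17875 = 0.0156 m

S_c ≈ 15.6 mm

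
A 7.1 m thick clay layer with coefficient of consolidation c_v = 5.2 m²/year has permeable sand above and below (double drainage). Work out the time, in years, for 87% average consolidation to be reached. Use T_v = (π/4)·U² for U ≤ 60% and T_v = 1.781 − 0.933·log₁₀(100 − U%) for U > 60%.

t ≈ 1.8 years

Drainage path length: H_d = H/2 = 3.55 m (double drainage).
U > 60%: T_v = 1.781 − 0.933·log₁₀(100 − 87) = 0.74169.
t = T_v·H_d²/c_v = 0.74169×3.55²/5.2 = 1.798 years.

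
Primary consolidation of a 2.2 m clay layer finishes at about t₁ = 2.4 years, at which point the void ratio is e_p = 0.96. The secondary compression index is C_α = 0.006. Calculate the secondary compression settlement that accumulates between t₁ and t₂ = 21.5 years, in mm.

Secondary compression: S_s = C_α·H/(1+e_p)·log₁₀(t₂/t₁)
S_s = 0.006×2.2/(1+0.96)×log₁₀(21.5/2.4)
    = 0.006735 × 0.9522 = 0.006413 m

S_s ≈ 6.41 mm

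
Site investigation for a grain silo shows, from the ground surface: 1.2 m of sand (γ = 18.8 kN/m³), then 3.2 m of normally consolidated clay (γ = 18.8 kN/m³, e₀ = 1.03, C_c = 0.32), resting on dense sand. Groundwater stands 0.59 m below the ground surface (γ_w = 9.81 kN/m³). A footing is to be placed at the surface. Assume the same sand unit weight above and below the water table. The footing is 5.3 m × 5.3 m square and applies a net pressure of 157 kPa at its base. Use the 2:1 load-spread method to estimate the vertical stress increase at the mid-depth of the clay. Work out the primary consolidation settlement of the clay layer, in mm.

S_c ≈ 253 mm

Mid-depth of clay below the ground surface: z = 1.2 + 3.2/2 = 2.8 m.
Total vertical stress at mid-clay: σ_v = 18.8×1.2 + 18.8×1.6 = 52.64 kPa.
Pore pressure: u = 9.81×(2.8 − 0.59) = 21.68 kPa.
Initial effective stress: σ'_0 = σ_v − u = 52.64 − 21.68 = 30.96 kPa.
Stress increase at mid-clay by the 2:1 spreading method:
Δσ = qBL/((B+z)(L+z)) = 157×5.3×5.3/((5.3+2.8)(5.3+2.8)) = 67.217 kPa
Final effective stress: σ'_f = σ'_0 + Δσ = 30.96 + 67.217 = 98.177 kPa.
Normally consolidated clay, so the full stress increment lies on the virgin compression line:
S_c = C_c·H/(1+e₀)·log₁₀(σ'_f/σ'_0) = 0.32×3.2/(1+1.03)×log₁₀(98.177/30.96)
    = 0.50443 × 0.50121 = 0.2528 m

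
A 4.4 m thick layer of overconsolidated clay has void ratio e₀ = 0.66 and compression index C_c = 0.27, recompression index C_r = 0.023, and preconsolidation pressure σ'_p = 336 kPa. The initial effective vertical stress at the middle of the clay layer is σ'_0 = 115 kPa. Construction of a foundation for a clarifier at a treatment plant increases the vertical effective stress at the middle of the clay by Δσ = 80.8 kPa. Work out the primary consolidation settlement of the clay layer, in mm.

Final effective stress: σ'_f = 115 + 80.8 = 195.8 kPa.
σ'_f = 195.8 ≤ σ'_p = 336 kPa, so the clay remains overconsolidated and only the recompression index applies:
S_c = C_r·H/(1+e₀)·log₁₀(σ'_f/σ'_0) = 0.023×4.4/1.66×log₁₀(195.8/115)
    = 0.060964 × 0.23111 = 0.01409 m

S_c ≈ 14.1 mm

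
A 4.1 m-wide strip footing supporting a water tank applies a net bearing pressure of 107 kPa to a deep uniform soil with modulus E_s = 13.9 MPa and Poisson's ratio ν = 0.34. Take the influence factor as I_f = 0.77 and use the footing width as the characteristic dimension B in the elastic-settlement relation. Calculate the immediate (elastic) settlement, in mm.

Immediate (elastic) settlement: S_e = q·B·(1−ν²)/E_s · I_f.
E_s = 13.9 MPa = 13900 kPa.
S_e = 107 × 4.1 × (1 − 0.34²) / 13900 × 0.77
    = 107 × 4.1 × 0.8844 / 13900 × 0.77
    = 0.02149 m = 21.49 mm

S_e ≈ 21.5 mm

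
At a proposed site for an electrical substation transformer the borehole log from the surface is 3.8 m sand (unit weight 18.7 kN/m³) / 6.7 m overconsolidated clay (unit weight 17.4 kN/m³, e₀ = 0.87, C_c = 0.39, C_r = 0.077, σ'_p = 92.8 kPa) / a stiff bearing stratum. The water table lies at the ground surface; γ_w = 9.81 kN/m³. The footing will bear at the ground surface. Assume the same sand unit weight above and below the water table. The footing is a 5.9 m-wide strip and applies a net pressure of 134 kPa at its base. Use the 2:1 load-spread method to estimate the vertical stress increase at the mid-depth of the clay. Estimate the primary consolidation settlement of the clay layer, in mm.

S_c ≈ 209 mm

Mid-depth of clay below the ground surface: z = 3.8 + 6.7/2 = 7.15 m.
Total vertical stress at mid-clay: σ_v = 18.7×3.8 + 17.4×3.35 = 129.35 kPa.
Pore pressure: u = 9.81×(7.15 − 0) = 70.142 kPa.
Initial effective stress: σ'_0 = σ_v − u = 129.35 − 70.142 = 59.208 kPa.
Stress increase at mid-clay by the 2:1 spreading method:
Δσ = qB/(B+z) = 134×5.9/(5.9+7.15) = 60.582 kPa
Final effective stress: σ'_f = 59.208 + 60.582 = 119.79 kPa.
σ'_f = 119.79 > σ'_p = 92.8 kPa, so the stress path crosses the preconsolidation pressure — recompression up to σ'_p, then virgin compression beyond:
S_c = H/(1+e₀)·[C_r·log₁₀(σ'_p/σ'_0) + C_c·log₁₀(σ'_f/σ'_p)]
    = 6.7/1.87 × [0.077×log₁₀(92.8/59.208) + 0.39×log₁₀(119.79/92.8)]
    = 3.5829 × [0.015028 + 0.04324] = 0.2088 m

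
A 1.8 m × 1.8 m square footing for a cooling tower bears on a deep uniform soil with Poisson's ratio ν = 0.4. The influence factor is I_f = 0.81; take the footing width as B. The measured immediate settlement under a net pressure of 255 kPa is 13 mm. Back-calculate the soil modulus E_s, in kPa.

S_e = q·B·(1−ν²)/E_s · I_f  ⇒  E_s = q·B·(1−ν²)·I_f / S_e.
E_s = 255 × 1.8 × 0.84 × 0.81 / 0.013 = 24020 kPa

E_s ≈ 24000 kPa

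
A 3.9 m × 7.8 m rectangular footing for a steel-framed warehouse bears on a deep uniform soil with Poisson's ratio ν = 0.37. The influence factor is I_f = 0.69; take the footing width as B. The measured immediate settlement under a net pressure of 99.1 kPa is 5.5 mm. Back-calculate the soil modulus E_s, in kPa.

S_e = q·B·(1−ν²)/E_s · I_f  ⇒  E_s = q·B·(1−ν²)·I_f / S_e.
E_s = 99.1 × 3.9 × 0.8631 × 0.69 / 0.0055 = 41850 kPa

E_s ≈ 41800 kPa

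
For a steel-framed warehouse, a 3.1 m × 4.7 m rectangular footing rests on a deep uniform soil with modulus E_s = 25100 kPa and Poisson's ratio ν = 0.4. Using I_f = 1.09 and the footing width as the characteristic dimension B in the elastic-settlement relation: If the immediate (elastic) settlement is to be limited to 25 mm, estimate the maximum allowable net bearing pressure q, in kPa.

q ≈ 221 kPa

S_e = q·B·(1−ν²)/E_s · I_f  ⇒  q = S_e·E_s / (B·(1−ν²)·I_f).
q = 0.025 × 25100 / (3.1 × 0.84 × 1.09) = 221.1 kPa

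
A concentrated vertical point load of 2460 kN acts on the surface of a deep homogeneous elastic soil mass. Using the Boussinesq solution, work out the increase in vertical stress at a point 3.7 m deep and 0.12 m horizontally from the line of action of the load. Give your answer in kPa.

Boussinesq vertical stress below a point load on an elastic half-space:
Δσ_z = 3P/(2πz²) · [1 + (r/z)²]^(−5/2)
r/z = 0.12/3.7 = 0.032432; [1+(r/z)²]^(−5/2) = 0.99738.
Δσ_z = 3×2460/(2π×3.7²) × 0.99738 = 85.797 × 0.99738 = 85.57 kPa

Δσ_z ≈ 85.6 kPa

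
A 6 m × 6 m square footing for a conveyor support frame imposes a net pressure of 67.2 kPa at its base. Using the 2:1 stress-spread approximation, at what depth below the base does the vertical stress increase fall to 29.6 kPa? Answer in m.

z ≈ 3.04 m

2:1 spreading — at depth z the loaded area has grown by z in each plan dimension:
qB²/(B+z)² = Δσ_z ⇒ z = B(√(q/Δσ_z) − 1) = 6×(√(67.2/29.6) − 1) = 3.04 m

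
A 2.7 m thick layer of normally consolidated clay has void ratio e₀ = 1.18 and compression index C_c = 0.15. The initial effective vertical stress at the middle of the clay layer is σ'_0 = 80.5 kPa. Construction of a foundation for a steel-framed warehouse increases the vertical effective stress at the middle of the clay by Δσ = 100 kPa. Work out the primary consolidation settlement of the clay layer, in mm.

Final effective stress: σ'_f = σ'_0 + Δσ = 80.5 + 100 = 180.5 kPa.
Normally consolidated clay, so the full stress increment lies on the virgin compression line:
S_c = C_c·H/(1+e₀)·log₁₀(σ'_f/σ'_0) = 0.15×2.7/(1+1.18)×log₁₀(180.5/80.5)
    = 0.18578 × 0.35068 = 0.06515 m

S_c ≈ 65.1 mm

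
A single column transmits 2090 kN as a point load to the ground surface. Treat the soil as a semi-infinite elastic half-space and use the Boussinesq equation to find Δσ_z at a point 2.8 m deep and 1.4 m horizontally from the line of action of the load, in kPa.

Boussinesq vertical stress below a point load on an elastic half-space:
Δσ_z = 3P/(2πz²) · [1 + (r/z)²]^(−5/2)
r/z = 1.4/2.8 = 0.5; [1+(r/z)²]^(−5/2) = 0.57243.
Δσ_z = 3×2090/(2π×2.8²) × 0.57243 = 127.28 × 0.57243 = 72.86 kPa

Δσ_z ≈ 72.9 kPa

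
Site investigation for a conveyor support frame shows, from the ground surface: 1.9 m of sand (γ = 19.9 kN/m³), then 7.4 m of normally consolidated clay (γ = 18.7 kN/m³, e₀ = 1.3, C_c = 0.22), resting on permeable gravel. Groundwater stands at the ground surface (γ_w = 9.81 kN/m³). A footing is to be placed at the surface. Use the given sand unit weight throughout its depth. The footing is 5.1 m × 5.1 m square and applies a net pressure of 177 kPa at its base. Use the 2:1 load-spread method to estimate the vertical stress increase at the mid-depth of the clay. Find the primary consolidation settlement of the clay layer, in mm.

Mid-depth of clay below the ground surface: z = 1.9 + 7.4/2 = 5.6 m.
Total vertical stress at mid-clay: σ_v = 19.9×1.9 + 18.7×3.7 = 107 kPa.
Pore pressure: u = 9.81×(5.6 − 0) = 54.936 kPa.
Initial effective stress: σ'_0 = σ_v − u = 107 − 54.936 = 52.064 kPa.
Stress increase at mid-clay by the 2:1 spreading method:
Δσ = qBL/((B+z)(L+z)) = 177×5.1×5.1/((5.1+5.6)(5.1+5.6)) = 40.211 kPa
Final effective stress: σ'_f = σ'_0 + Δσ = 52.064 + 40.211 = 92.275 kPa.
Normally consolidated clay, so the full stress increment lies on the virgin compression line:
S_c = C_c·H/(1+e₀)·log₁₀(σ'_f/σ'_0) = 0.22×7.4/(1+1.3)×log₁₀(92.275/52.064)
    = 0.70783 × 0.24855 = 0.1759 m

S_c ≈ 176 mm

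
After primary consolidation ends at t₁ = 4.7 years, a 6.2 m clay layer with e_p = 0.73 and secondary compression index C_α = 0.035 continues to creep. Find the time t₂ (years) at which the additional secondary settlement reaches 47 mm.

S_s = C_α·H/(1+e_p)·log₁₀(t₂/t₁) ⇒ log₁₀(t₂/t₁) = S_s·(1+e_p)/(C_α·H).
log₁₀(t₂/t₁) = 0.047 × (1+0.73) / (0.035×6.2) = 0.3747
t₂ = t₁ × 10^0.3747 = 4.7 × 2.37 = 11.14 years

t₂ ≈ 11.1 years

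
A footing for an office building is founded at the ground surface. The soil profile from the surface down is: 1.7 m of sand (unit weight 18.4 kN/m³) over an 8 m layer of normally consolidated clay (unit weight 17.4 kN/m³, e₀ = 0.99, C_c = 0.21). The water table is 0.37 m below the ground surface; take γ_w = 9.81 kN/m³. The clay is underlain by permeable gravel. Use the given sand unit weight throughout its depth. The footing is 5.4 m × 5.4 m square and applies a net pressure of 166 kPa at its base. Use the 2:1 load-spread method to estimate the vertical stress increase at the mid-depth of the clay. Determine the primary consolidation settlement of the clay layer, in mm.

Mid-depth of clay below the ground surface: z = 1.7 + 8/2 = 5.7 m.
Total vertical stress at mid-clay: σ_v = 18.4×1.7 + 17.4×4 = 100.88 kPa.
Pore pressure: u = 9.81×(5.7 − 0.37) = 52.287 kPa.
Initial effective stress: σ'_0 = σ_v − u = 100.88 − 52.287 = 48.593 kPa.
Stress increase at mid-clay by the 2:1 spreading method:
Δσ = qBL/((B+z)(L+z)) = 166×5.4×5.4/((5.4+5.7)(5.4+5.7)) = 39.287 kPa
Final effective stress: σ'_f = σ'_0 + Δσ = 48.593 + 39.287 = 87.88 kPa.
Normally consolidated clay, so the full stress increment lies on the virgin compression line:
S_c = C_c·H/(1+e₀)·log₁₀(σ'_f/σ'_0) = 0.21×8/(1+0.99)×log₁₀(87.88/48.593)
    = 0.84422 × 0.25732 = 0.2172 m

S_c ≈ 217 mm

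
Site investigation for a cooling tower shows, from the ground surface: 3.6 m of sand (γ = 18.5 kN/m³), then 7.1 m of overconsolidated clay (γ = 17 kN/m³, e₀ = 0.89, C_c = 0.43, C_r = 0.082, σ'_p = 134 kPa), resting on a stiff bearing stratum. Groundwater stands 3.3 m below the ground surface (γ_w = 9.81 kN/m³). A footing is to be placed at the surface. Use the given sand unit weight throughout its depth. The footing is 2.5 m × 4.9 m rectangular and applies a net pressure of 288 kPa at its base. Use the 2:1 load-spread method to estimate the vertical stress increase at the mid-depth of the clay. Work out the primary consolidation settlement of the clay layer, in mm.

Mid-depth of clay below the ground surface: z = 3.6 + 7.1/2 = 7.15 m.
Total vertical stress at mid-clay: σ_v = 18.5×3.6 + 17×3.55 = 126.95 kPa.
Pore pressure: u = 9.81×(7.15 − 3.3) = 37.769 kPa.
Initial effective stress: σ'_0 = σ_v − u = 126.95 − 37.769 = 89.181 kPa.
Stress increase at mid-clay by the 2:1 spreading method:
Δσ = qBL/((B+z)(L+z)) = 288×2.5×4.9/((2.5+7.15)(4.9+7.15)) = 30.34 kPa
Final effective stress: σ'_f = 89.181 + 30.34 = 119.52 kPa.
σ'_f = 119.52 ≤ σ'_p = 134 kPa, so the clay remains overconsolidated and only the recompression index applies:
S_c = C_r·H/(1+e₀)·log₁₀(σ'_f/σ'_0) = 0.082×7.1/1.89×log₁₀(119.52/89.181)
    = 0.30804 × 0.12717 = 0.03917 m

S_c ≈ 39.2 mm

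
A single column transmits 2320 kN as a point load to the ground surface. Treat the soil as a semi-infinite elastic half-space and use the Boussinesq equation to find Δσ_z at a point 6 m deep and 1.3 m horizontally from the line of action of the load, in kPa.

Δσ_z ≈ 27.4 kPa

Boussinesq vertical stress below a point load on an elastic half-space:
Δσ_z = 3P/(2πz²) · [1 + (r/z)²]^(−5/2)
r/z = 1.3/6 = 0.21667; [1+(r/z)²]^(−5/2) = 0.89164.
Δσ_z = 3×2320/(2π×6²) × 0.89164 = 30.77 × 0.89164 = 27.44 kPa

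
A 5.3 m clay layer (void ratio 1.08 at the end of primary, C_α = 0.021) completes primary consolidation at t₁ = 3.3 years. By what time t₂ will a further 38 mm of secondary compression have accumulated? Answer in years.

t₂ ≈ 16.9 years

S_s = C_α·H/(1+e_p)·log₁₀(t₂/t₁) ⇒ log₁₀(t₂/t₁) = S_s·(1+e_p)/(C_α·H).
log₁₀(t₂/t₁) = 0.038 × (1+1.08) / (0.021×5.3) = 0.7102
t₂ = t₁ × 10^0.7102 = 3.3 × 5.13 = 16.93 years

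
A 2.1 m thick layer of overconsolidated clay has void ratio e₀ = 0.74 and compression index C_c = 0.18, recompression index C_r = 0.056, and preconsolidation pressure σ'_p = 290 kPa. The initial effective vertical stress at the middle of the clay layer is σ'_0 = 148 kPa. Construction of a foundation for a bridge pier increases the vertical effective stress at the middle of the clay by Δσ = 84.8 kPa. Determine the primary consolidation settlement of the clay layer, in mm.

S_c ≈ 13.3 mm

Final effective stress: σ'_f = 148 + 84.8 = 232.8 kPa.
σ'_f = 232.8 ≤ σ'_p = 290 kPa, so the clay remains overconsolidated and only the recompression index applies:
S_c = C_r·H/(1+e₀)·log₁₀(σ'_f/σ'_0) = 0.056×2.1/1.74×log₁₀(232.8/148)
    = 0.067586 × 0.19672 = 0.0133 m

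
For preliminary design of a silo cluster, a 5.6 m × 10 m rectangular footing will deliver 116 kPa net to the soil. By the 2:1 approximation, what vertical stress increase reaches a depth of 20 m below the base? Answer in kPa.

By the 2:1 method the load spreads at 1 horizontal : 2 vertical, so at depth z the loaded area has grown by z in each plan dimension:
Δσ = qBL/((B+z)(L+z)) = 116×5.6×10/((5.6+20)(10+20)) = 8.4583 kPa

Δσ_z ≈ 8.46 kPa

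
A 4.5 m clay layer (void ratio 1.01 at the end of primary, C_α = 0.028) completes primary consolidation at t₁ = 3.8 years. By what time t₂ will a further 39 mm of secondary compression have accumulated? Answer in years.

S_s = C_α·H/(1+e_p)·log₁₀(t₂/t₁) ⇒ log₁₀(t₂/t₁) = S_s·(1+e_p)/(C_α·H).
log₁₀(t₂/t₁) = 0.039 × (1+1.01) / (0.028×4.5) = 0.6221
t₂ = t₁ × 10^0.6221 = 3.8 × 4.189 = 15.92 years

t₂ ≈ 15.9 years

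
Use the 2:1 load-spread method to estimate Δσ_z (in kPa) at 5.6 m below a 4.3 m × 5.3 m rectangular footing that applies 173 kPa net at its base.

By the 2:1 method the load spreads at 1 horizontal : 2 vertical, so at depth z the loaded area has grown by z in each plan dimension:
Δσ = qBL/((B+z)(L+z)) = 173×4.3×5.3/((4.3+5.6)(5.3+5.6)) = 36.537 kPa

Δσ_z ≈ 36.5 kPa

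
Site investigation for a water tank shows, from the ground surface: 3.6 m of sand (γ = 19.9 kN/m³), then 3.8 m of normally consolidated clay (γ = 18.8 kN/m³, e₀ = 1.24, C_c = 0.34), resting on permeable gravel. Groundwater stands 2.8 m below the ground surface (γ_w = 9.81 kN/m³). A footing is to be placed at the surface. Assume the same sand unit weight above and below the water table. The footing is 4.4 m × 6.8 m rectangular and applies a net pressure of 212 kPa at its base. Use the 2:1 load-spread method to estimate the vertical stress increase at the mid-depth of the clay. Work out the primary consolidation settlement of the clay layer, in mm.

S_c ≈ 125 mm

Mid-depth of clay below the ground surface: z = 3.6 + 3.8/2 = 5.5 m.
Total vertical stress at mid-clay: σ_v = 19.9×3.6 + 18.8×1.9 = 107.36 kPa.
Pore pressure: u = 9.81×(5.5 − 2.8) = 26.487 kPa.
Initial effective stress: σ'_0 = σ_v − u = 107.36 − 26.487 = 80.873 kPa.
Stress increase at mid-clay by the 2:1 spreading method:
Δσ = qBL/((B+z)(L+z)) = 212×4.4×6.8/((4.4+5.5)(6.8+5.5)) = 52.09 kPa
Final effective stress: σ'_f = σ'_0 + Δσ = 80.873 + 52.09 = 132.96 kPa.
Normally consolidated clay, so the full stress increment lies on the virgin compression line:
S_c = C_c·H/(1+e₀)·log₁₀(σ'_f/σ'_0) = 0.34×3.8/(1+1.24)×log₁₀(132.96/80.873)
    = 0.57679 × 0.21592 = 0.1245 m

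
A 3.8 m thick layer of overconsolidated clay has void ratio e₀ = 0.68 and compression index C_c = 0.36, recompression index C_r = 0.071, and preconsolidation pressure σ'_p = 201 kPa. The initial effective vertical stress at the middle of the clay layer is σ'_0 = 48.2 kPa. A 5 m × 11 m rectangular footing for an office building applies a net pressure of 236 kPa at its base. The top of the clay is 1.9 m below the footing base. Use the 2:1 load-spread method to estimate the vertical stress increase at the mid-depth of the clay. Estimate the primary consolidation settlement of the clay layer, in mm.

S_c ≈ 78.2 mm

Mid-depth of clay below the footing base: z = 1.9 + 3.8/2 = 3.8 m.
Stress increase at mid-clay by the 2:1 spreading method:
Δσ = qBL/((B+z)(L+z)) = 236×5×11/((5+3.8)(11+3.8)) = 99.662 kPa
Final effective stress: σ'_f = 48.2 + 99.662 = 147.86 kPa.
σ'_f = 147.86 ≤ σ'_p = 201 kPa, so the clay remains overconsolidated and only the recompression index applies:
S_c = C_r·H/(1+e₀)·log₁₀(σ'_f/σ'_0) = 0.071×3.8/1.68×log₁₀(147.86/48.2)
    = 0.16059 × 0.4868 = 0.07818 m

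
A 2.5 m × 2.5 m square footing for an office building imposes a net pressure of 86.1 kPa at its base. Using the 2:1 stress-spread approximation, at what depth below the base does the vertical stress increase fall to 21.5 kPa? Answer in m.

z ≈ 2.5 m

2:1 spreading — at depth z the loaded area has grown by z in each plan dimension:
qB²/(B+z)² = Δσ_z ⇒ z = B(√(q/Δσ_z) − 1) = 2.5×(√(86.1/21.5) − 1) = 2.503 m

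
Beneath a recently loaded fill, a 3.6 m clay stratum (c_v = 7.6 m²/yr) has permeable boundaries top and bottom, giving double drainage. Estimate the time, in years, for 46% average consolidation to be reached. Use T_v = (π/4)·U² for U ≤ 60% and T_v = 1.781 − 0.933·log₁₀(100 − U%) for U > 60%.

t ≈ 0.0708 years

Drainage path length: H_d = H/2 = 1.8 m (double drainage).
U ≤ 60%: T_v = (π/4)·U² = (π/4)×0.46² = 0.16619.
t = T_v·H_d²/c_v = 0.16619×1.8²/7.6 = 0.07085 years.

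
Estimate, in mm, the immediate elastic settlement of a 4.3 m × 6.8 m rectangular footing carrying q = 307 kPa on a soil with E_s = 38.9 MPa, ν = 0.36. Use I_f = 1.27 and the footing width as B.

Immediate (elastic) settlement: S_e = q·B·(1−ν²)/E_s · I_f.
E_s = 38.9 MPa = 38900 kPa.
S_e = 307 × 4.3 × (1 − 0.36²) / 38900 × 1.27
    = 307 × 4.3 × 0.8704 / 38900 × 1.27
    = 0.03751 m = 37.51 mm

S_e ≈ 37.5 mm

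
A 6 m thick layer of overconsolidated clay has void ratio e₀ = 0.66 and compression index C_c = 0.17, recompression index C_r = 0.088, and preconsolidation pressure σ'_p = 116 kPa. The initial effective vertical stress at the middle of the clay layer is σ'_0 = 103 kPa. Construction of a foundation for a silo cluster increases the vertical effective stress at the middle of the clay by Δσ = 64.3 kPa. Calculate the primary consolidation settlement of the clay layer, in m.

Final effective stress: σ'_f = 103 + 64.3 = 167.3 kPa.
σ'_f = 167.3 > σ'_p = 116 kPa, so the stress path crosses the preconsolidation pressure — recompression up to σ'_p, then virgin compression beyond:
S_c = H/(1+e₀)·[C_r·log₁₀(σ'_p/σ'_0) + C_c·log₁₀(σ'_f/σ'_p)]
    = 6/1.66 × [0.088×log₁₀(116/103) + 0.17×log₁₀(167.3/116)]
    = 3.6145 × [0.0045426 + 0.027036] = 0.1141 m

S_c ≈ 0.114 m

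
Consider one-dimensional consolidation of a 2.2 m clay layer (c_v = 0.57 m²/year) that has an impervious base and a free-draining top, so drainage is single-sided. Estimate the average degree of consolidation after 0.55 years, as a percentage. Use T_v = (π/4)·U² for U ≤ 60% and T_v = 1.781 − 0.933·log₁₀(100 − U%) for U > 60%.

U ≈ 28.7 %

Drainage path length: H_d = H = 2.2 m (single drainage).
T_v = c_v·t/H_d² = 0.57×0.55/2.2² = 0.064773.
T_v = 0.064773 corresponds to the U ≤ 60% branch:
U = √(4T_v/π) = 0.2872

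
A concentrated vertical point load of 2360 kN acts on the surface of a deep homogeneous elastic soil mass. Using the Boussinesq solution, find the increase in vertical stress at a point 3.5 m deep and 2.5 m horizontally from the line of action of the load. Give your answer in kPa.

Boussinesq vertical stress below a point load on an elastic half-space:
Δσ_z = 3P/(2πz²) · [1 + (r/z)²]^(−5/2)
r/z = 2.5/3.5 = 0.71429; [1+(r/z)²]^(−5/2) = 0.35679.
Δσ_z = 3×2360/(2π×3.5²) × 0.35679 = 91.985 × 0.35679 = 32.82 kPa

Δσ_z ≈ 32.8 kPa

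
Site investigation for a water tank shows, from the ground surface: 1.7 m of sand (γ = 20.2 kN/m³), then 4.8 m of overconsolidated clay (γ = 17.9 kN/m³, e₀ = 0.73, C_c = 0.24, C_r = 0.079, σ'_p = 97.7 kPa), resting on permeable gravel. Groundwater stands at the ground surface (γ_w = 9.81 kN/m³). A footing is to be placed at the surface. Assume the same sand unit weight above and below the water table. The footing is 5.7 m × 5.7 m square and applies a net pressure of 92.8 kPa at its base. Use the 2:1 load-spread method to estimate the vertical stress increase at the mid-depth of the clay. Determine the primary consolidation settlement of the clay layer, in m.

S_c ≈ 0.0584 m

Mid-depth of clay below the ground surface: z = 1.7 + 4.8/2 = 4.1 m.
Total vertical stress at mid-clay: σ_v = 20.2×1.7 + 17.9×2.4 = 77.3 kPa.
Pore pressure: u = 9.81×(4.1 − 0) = 40.221 kPa.
Initial effective stress: σ'_0 = σ_v − u = 77.3 − 40.221 = 37.079 kPa.
Stress increase at mid-clay by the 2:1 spreading method:
Δσ = qBL/((B+z)(L+z)) = 92.8×5.7×5.7/((5.7+4.1)(5.7+4.1)) = 31.394 kPa
Final effective stress: σ'_f = 37.079 + 31.394 = 68.473 kPa.
σ'_f = 68.473 ≤ σ'_p = 97.7 kPa, so the clay remains overconsolidated and only the recompression index applies:
S_c = C_r·H/(1+e₀)·log₁₀(σ'_f/σ'_0) = 0.079×4.8/1.73×log₁₀(68.473/37.079)
    = 0.21919 × 0.26639 = 0.05839 m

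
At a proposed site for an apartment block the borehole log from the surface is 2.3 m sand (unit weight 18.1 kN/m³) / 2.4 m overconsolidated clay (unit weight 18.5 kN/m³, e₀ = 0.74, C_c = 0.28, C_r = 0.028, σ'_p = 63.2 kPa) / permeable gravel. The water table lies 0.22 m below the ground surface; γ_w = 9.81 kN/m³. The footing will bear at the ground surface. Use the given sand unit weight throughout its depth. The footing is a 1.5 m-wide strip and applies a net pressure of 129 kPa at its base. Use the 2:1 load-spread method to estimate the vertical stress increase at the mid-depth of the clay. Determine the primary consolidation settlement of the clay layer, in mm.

Mid-depth of clay below the ground surface: z = 2.3 + 2.4/2 = 3.5 m.
Total vertical stress at mid-clay: σ_v = 18.1×2.3 + 18.5×1.2 = 63.83 kPa.
Pore pressure: u = 9.81×(3.5 − 0.22) = 32.177 kPa.
Initial effective stress: σ'_0 = σ_v − u = 63.83 − 32.177 = 31.653 kPa.
Stress increase at mid-clay by the 2:1 spreading method:
Δσ = qB/(B+z) = 129×1.5/(1.5+3.5) = 38.7 kPa
Final effective stress: σ'_f = 31.653 + 38.7 = 70.353 kPa.
σ'_f = 70.353 > σ'_p = 63.2 kPa, so the stress path crosses the preconsolidation pressure — recompression up to σ'_p, then virgin compression beyond:
S_c = H/(1+e₀)·[C_r·log₁₀(σ'_p/σ'_0) + C_c·log₁₀(σ'_f/σ'_p)]
    = 2.4/1.74 × [0.028×log₁₀(63.2/31.653) + 0.28×log₁₀(70.353/63.2)]
    = 1.3793 × [0.0084085 + 0.013038] = 0.02958 m

S_c ≈ 29.6 mm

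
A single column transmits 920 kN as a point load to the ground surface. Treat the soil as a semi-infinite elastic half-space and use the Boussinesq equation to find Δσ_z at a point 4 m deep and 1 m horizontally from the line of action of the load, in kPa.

Δσ_z ≈ 23.6 kPa

Boussinesq vertical stress below a point load on an elastic half-space:
Δσ_z = 3P/(2πz²) · [1 + (r/z)²]^(−5/2)
r/z = 1/4 = 0.25; [1+(r/z)²]^(−5/2) = 0.85936.
Δσ_z = 3×920/(2π×4²) × 0.85936 = 27.454 × 0.85936 = 23.59 kPa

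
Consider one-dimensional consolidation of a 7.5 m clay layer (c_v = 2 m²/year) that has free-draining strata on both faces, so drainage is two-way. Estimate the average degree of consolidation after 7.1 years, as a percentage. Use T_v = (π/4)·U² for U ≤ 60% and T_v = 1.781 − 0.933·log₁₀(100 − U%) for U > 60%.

U ≈ 93.3 %

Drainage path length: H_d = H/2 = 3.75 m (double drainage).
T_v = c_v·t/H_d² = 2×7.1/3.75² = 1.0098.
T_v = 1.0098 corresponds to the U > 60% branch:
U = 1 − 10^((1.781 − T_v)/0.933)/100 = 0.9329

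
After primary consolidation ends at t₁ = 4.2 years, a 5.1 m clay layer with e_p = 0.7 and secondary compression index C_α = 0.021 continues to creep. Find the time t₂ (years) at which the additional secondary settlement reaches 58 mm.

t₂ ≈ 35 years

S_s = C_α·H/(1+e_p)·log₁₀(t₂/t₁) ⇒ log₁₀(t₂/t₁) = S_s·(1+e_p)/(C_α·H).
log₁₀(t₂/t₁) = 0.058 × (1+0.7) / (0.021×5.1) = 0.9206
t₂ = t₁ × 10^0.9206 = 4.2 × 8.33 = 34.99 years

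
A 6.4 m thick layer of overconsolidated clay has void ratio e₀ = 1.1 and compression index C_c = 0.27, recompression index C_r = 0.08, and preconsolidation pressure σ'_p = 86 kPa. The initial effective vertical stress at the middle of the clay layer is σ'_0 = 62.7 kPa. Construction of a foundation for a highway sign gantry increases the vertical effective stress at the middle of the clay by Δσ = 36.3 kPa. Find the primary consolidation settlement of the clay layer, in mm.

Final effective stress: σ'_f = 62.7 + 36.3 = 99 kPa.
σ'_f = 99 > σ'_p = 86 kPa, so the stress path crosses the preconsolidation pressure — recompression up to σ'_p, then virgin compression beyond:
S_c = H/(1+e₀)·[C_r·log₁₀(σ'_p/σ'_0) + C_c·log₁₀(σ'_f/σ'_p)]
    = 6.4/2.1 × [0.08×log₁₀(86/62.7) + 0.27×log₁₀(99/86)]
    = 3.0476 × [0.010978 + 0.016507] = 0.08376 m

S_c ≈ 83.8 mm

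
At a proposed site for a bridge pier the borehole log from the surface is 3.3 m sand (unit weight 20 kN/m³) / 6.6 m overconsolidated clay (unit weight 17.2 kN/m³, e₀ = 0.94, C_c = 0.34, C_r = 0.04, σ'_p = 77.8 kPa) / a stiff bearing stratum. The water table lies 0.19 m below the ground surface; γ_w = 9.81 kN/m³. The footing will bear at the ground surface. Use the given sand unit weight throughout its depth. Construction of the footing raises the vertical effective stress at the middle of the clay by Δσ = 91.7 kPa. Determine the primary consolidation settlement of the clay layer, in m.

S_c ≈ 0.351 m

Mid-depth of clay below the ground surface: z = 3.3 + 6.6/2 = 6.6 m.
Total vertical stress at mid-clay: σ_v = 20×3.3 + 17.2×3.3 = 122.76 kPa.
Pore pressure: u = 9.81×(6.6 − 0.19) = 62.882 kPa.
Initial effective stress: σ'_0 = σ_v − u = 122.76 − 62.882 = 59.878 kPa.
Final effective stress: σ'_f = 59.878 + 91.7 = 151.58 kPa.
σ'_f = 151.58 > σ'_p = 77.8 kPa, so the stress path crosses the preconsolidation pressure — recompression up to σ'_p, then virgin compression beyond:
S_c = H/(1+e₀)·[C_r·log₁₀(σ'_p/σ'_0) + C_c·log₁₀(σ'_f/σ'_p)]
    = 6.6/1.94 × [0.04×log₁₀(77.8/59.878) + 0.34×log₁₀(151.58/77.8)]
    = 3.4021 × [0.0045485 + 0.098485] = 0.3505 m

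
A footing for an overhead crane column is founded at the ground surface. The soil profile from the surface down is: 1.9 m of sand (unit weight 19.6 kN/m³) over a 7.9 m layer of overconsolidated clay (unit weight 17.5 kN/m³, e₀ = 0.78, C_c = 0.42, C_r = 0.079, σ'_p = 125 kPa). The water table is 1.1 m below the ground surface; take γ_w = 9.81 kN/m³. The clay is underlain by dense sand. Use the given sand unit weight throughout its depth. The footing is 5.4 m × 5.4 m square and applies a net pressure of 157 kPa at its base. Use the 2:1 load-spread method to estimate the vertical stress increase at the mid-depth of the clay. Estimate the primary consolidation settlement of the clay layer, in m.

S_c ≈ 0.0721 m

Mid-depth of clay below the ground surface: z = 1.9 + 7.9/2 = 5.85 m.
Total vertical stress at mid-clay: σ_v = 19.6×1.9 + 17.5×3.95 = 106.37 kPa.
Pore pressure: u = 9.81×(5.85 − 1.1) = 46.598 kPa.
Initial effective stress: σ'_0 = σ_v − u = 106.37 − 46.598 = 59.772 kPa.
Stress increase at mid-clay by the 2:1 spreading method:
Δσ = qBL/((B+z)(L+z)) = 157×5.4×5.4/((5.4+5.85)(5.4+5.85)) = 36.173 kPa
Final effective stress: σ'_f = 59.772 + 36.173 = 95.945 kPa.
σ'_f = 95.945 ≤ σ'_p = 125 kPa, so the clay remains overconsolidated and only the recompression index applies:
S_c = C_r·H/(1+e₀)·log₁₀(σ'_f/σ'_0) = 0.079×7.9/1.78×log₁₀(95.945/59.772)
    = 0.35062 × 0.20552 = 0.07206 m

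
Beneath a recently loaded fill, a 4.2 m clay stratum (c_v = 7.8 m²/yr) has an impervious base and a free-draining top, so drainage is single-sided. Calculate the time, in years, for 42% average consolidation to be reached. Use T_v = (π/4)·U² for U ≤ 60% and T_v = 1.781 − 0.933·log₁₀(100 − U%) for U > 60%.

Drainage path length: H_d = H = 4.2 m (single drainage).
U ≤ 60%: T_v = (π/4)·U² = (π/4)×0.42² = 0.13854.
t = T_v·H_d²/c_v = 0.13854×4.2²/7.8 = 0.3133 years.

t ≈ 0.313 years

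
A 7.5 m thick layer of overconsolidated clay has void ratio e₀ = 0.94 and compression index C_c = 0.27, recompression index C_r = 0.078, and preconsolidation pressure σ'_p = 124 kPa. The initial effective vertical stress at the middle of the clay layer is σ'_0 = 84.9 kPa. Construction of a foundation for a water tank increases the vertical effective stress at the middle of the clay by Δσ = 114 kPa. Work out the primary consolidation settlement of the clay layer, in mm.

Final effective stress: σ'_f = 84.9 + 114 = 198.9 kPa.
σ'_f = 198.9 > σ'_p = 124 kPa, so the stress path crosses the preconsolidation pressure — recompression up to σ'_p, then virgin compression beyond:
S_c = H/(1+e₀)·[C_r·log₁₀(σ'_p/σ'_0) + C_c·log₁₀(σ'_f/σ'_p)]
    = 7.5/1.94 × [0.078×log₁₀(124/84.9) + 0.27×log₁₀(198.9/124)]
    = 3.866 × [0.012832 + 0.055408] = 0.2638 m

S_c ≈ 264 mm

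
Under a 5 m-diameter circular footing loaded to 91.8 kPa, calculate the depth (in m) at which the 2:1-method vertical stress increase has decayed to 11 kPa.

2:1 spreading — at depth z the loaded area has grown by z in each plan dimension:
qD²/(D+z)² = Δσ_z ⇒ z = D(√(q/Δσ_z) − 1) = 5×(√(91.8/11) − 1) = 9.444 m

z ≈ 9.44 m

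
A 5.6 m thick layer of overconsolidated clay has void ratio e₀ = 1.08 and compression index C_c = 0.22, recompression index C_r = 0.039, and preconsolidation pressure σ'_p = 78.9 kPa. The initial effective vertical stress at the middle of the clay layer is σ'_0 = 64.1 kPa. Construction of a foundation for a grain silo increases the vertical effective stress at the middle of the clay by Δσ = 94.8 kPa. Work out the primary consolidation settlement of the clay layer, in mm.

S_c ≈ 190 mm

Final effective stress: σ'_f = 64.1 + 94.8 = 158.9 kPa.
σ'_f = 158.9 > σ'_p = 78.9 kPa, so the stress path crosses the preconsolidation pressure — recompression up to σ'_p, then virgin compression beyond:
S_c = H/(1+e₀)·[C_r·log₁₀(σ'_p/σ'_0) + C_c·log₁₀(σ'_f/σ'_p)]
    = 5.6/2.08 × [0.039×log₁₀(78.9/64.1) + 0.22×log₁₀(158.9/78.9)]
    = 2.6923 × [0.0035185 + 0.06689] = 0.1896 m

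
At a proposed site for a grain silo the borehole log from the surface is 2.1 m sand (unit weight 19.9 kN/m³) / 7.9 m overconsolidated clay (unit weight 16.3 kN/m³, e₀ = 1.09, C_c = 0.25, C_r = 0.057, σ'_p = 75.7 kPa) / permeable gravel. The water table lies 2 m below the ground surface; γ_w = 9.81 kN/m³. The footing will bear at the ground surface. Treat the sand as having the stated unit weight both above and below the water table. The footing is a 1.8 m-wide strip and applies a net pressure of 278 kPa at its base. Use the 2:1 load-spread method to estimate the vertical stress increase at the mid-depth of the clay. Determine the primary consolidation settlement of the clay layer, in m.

S_c ≈ 0.235 m

Mid-depth of clay below the ground surface: z = 2.1 + 7.9/2 = 6.05 m.
Total vertical stress at mid-clay: σ_v = 19.9×2.1 + 16.3×3.95 = 106.18 kPa.
Pore pressure: u = 9.81×(6.05 − 2) = 39.73 kPa.
Initial effective stress: σ'_0 = σ_v − u = 106.18 − 39.73 = 66.45 kPa.
Stress increase at mid-clay by the 2:1 spreading method:
Δσ = qB/(B+z) = 278×1.8/(1.8+6.05) = 63.745 kPa
Final effective stress: σ'_f = 66.45 + 63.745 = 130.19 kPa.
σ'_f = 130.19 > σ'_p = 75.7 kPa, so the stress path crosses the preconsolidation pressure — recompression up to σ'_p, then virgin compression beyond:
S_c = H/(1+e₀)·[C_r·log₁₀(σ'_p/σ'_0) + C_c·log₁₀(σ'_f/σ'_p)]
    = 7.9/2.09 × [0.057×log₁₀(75.7/66.45) + 0.25×log₁₀(130.19/75.7)]
    = 3.7799 × [0.0032263 + 0.05887] = 0.2347 m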